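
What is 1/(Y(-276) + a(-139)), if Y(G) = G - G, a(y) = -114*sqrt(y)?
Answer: I*sqrt(139)/15846 ≈ 0.00074403*I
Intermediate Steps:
Y(G) = 0
1/(Y(-276) + a(-139)) = 1/(0 - 114*I*sqrt(139)) = 1/(-114*I*sqrt(139)) = I*sqrt(139)/15846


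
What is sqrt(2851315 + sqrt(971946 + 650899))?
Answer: sqrt(2851315 + sqrt(1622845)) ≈ 1689.0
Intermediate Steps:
sqrt(2851315 + sqrt(971946 + 650899)) = sqrt(2851315 + sqrt(1622845))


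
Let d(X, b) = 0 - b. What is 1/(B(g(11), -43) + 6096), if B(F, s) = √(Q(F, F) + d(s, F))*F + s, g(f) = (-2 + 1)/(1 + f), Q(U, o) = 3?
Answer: 10459584/63311861915 + 24*√111/63311861915 ≈ 0.00016521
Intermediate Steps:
d(X, b) = -b
g(f) = -1/(1 + f)
B(F, s) = s + F*√(3 - F) (B(F, s) = √(3 - F)*F + s = F*√(3 - F) + s = s + F*√(3 - F))
1/(B(g(11), -43) + 6096) = 1/((-43 + (-1/(1 + 11))*√(3 - (-1)/(1 + 11))) + 6096) = 1/((-43 + (-1/12)*√(3 - (-1)/12)) + 6096) = 1/((-43 + (-1*1/12)*√(3 - (-1)/12)) + 6096) = 1/((-43 - √(3 - 1*(-1/12))/12) + 6096) = 1/((-43 - √(3 + 1/12)/12) + 6096) = 1/((-43 - √111/72) + 6096) = 1/(6053 - √111/72)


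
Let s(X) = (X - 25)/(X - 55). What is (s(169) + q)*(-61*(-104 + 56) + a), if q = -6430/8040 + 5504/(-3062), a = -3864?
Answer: 2433725034/1948963 ≈ 1248.7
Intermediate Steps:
q = -3197041/1230924 (q = -6430*1/8040 + 5504*(-1/3062) = -643/804 - 2752/1531 = -3197041/1230924 ≈ -2.5973)
s(X) = (-25 + X)/(-55 + X)
(s(169) + q)*(-61*(-104 + 56) + a) = ((-25 + 169)/(-55 + 169) - 3197041/1230924)*(-61*(-104 + 56) - 3864) = (144/114 - 3197041/1230924)*(-61*(-48) - 3864) = ((1/114)*144 - 3197041/1230924)*(2928 - 3864) = (24/19 - 3197041/1230924)*(-936) = -31201603/23387556*(-936) = 2433725034/1948963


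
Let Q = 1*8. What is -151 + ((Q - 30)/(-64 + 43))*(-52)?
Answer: -4315/21 ≈ -205.48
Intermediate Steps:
Q = 8
-151 + ((Q - 30)/(-64 + 43))*(-52) = -151 + ((8 - 30)/(-64 + 43))*(-52) = -151 - 22/(-21)*(-52) = -151 - 22*(-1/21)*(-52) = -151 + (22/21)*(-52) = -151 - 1144/21 = -4315/21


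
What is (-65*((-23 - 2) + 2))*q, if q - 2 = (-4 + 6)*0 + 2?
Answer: 5980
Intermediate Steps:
q = 4 (q = 2 + ((-4 + 6)*0 + 2) = 2 + (2*0 + 2) = 2 + (0 + 2) = 2 + 2 = 4)
(-65*((-23 - 2) + 2))*q = -65*((-23 - 2) + 2)*4 = -65*(-25 + 2)*4 = -65*(-23)*4 = 1495*4 = 5980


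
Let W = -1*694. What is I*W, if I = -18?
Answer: 12492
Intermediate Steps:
W = -694
I*W = -18*(-694) = 12492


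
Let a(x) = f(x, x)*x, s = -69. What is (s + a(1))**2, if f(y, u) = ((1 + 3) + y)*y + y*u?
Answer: 3969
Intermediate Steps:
f(y, u) = u*y + y*(4 + y) (f(y, u) = (4 + y)*y + u*y = y*(4 + y) + u*y = u*y + y*(4 + y))
a(x) = x**2*(4 + 2*x) (a(x) = (x*(4 + x + x))*x = (x*(4 + 2*x))*x = x**2*(4 + 2*x))
(s + a(1))**2 = (-69 + 2*1**2*(2 + 1))**2 = (-69 + 2*1*3)**2 = (-69 + 6)**2 = (-63)**2 = 3969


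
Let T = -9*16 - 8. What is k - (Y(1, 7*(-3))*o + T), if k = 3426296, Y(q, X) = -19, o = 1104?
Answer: 3447424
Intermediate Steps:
T = -152 (T = -144 - 8 = -152)
k - (Y(1, 7*(-3))*o + T) = 3426296 - (-19*1104 - 152) = 3426296 - (-20976 - 152) = 3426296 - 1*(-21128) = 3426296 + 21128 = 3447424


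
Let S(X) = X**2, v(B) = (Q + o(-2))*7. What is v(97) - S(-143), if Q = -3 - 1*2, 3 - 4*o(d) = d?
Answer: -81901/4 ≈ -20475.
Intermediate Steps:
o(d) = 3/4 - d/4
Q = -5 (Q = -3 - 2 = -5)
v(B) = -105/4 (v(B) = (-5 + (3/4 - 1/4*(-2)))*7 = (-5 + (3/4 + 1/2))*7 = (-5 + 5/4)*7 = -15/4*7 = -105/4)
v(97) - S(-143) = -105/4 - 1*(-143)**2 = -105/4 - 1*20449 = -105/4 - 20449 = -81901/4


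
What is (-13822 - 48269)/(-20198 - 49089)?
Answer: 62091/69287 ≈ 0.89614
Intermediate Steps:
(-13822 - 48269)/(-20198 - 49089) = -62091/(-69287) = -62091*(-1/69287) = 62091/69287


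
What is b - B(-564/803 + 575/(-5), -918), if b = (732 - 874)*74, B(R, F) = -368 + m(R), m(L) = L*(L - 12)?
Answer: -16065716665/644809 ≈ -24915.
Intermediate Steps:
m(L) = L*(-12 + L)
B(R, F) = -368 + R*(-12 + R)
b = -10508 (b = -142*74 = -10508)
b - B(-564/803 + 575/(-5), -918) = -10508 - (-368 + (-564/803 + 575/(-5))*(-12 + (-564/803 + 575/(-5)))) = -10508 - (-368 + (-564*1/803 + 575*(-1/5))*(-12 + (-564*1/803 + 575*(-1/5)))) = -10508 - (-368 + (-564/803 - 115)*(-12 + (-564/803 - 115))) = -10508 - (-368 - 92909*(-12 - 92909/803)/803) = -10508 - (-368 - 92909/803*(-102545/803)) = -10508 - (-368 + 9527353405/644809) = -10508 - 1*9290063693/644809 = -10508 - 9290063693/644809 = -16065716665/644809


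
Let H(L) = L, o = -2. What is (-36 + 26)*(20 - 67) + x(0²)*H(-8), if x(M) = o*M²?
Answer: 470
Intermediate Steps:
x(M) = -2*M²
(-36 + 26)*(20 - 67) + x(0²)*H(-8) = (-36 + 26)*(20 - 67) - 2*(0²)²*(-8) = -10*(-47) - 2*0²*(-8) = 470 - 2*0*(-8) = 470 + 0*(-8) = 470 + 0 = 470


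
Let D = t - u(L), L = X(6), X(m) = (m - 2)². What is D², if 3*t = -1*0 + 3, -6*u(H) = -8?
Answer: ⅑ ≈ 0.11111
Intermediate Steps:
X(m) = (-2 + m)²
L = 16 (L = (-2 + 6)² = 4² = 16)
u(H) = 4/3 (u(H) = -⅙*(-8) = 4/3)
t = 1 (t = (-1*0 + 3)/3 = (0 + 3)/3 = (⅓)*3 = 1)
D = -⅓ (D = 1 - 1*4/3 = 1 - 4/3 = -⅓ ≈ -0.33333)
D² = (-⅓)² = ⅑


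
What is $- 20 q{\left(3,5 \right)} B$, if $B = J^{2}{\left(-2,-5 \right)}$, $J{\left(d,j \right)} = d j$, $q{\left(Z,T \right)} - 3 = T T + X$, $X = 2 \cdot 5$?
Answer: $-76000$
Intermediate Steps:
$X = 10$
$q{\left(Z,T \right)} = 13 + T^{2}$ ($q{\left(Z,T \right)} = 3 + \left(T T + 10\right) = 3 + \left(T^{2} + 10\right) = 3 + \left(10 + T^{2}\right) = 13 + T^{2}$)
$B = 100$ ($B = \left(\left(-2\right) \left(-5\right)\right)^{2} = 10^{2} = 100$)
$- 20 q{\left(3,5 \right)} B = - 20 \left(13 + 5^{2}\right) 100 = - 20 \left(13 + 25\right) 100 = \left(-20\right) 38 \cdot 100 = \left(-760\right) 100 = -76000$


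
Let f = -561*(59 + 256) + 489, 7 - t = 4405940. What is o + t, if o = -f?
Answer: -4229707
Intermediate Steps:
t = -4405933 (t = 7 - 1*4405940 = 7 - 4405940 = -4405933)
f = -176226 (f = -561*315 + 489 = -176715 + 489 = -176226)
o = 176226 (o = -1*(-176226) = 176226)
o + t = 176226 - 4405933 = -4229707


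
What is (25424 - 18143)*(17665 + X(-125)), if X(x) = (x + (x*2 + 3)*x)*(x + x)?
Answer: -55844068635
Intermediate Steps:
X(x) = 2*x*(x + x*(3 + 2*x)) (X(x) = (x + (2*x + 3)*x)*(2*x) = (x + (3 + 2*x)*x)*(2*x) = (x + x*(3 + 2*x))*(2*x) = 2*x*(x + x*(3 + 2*x)))
(25424 - 18143)*(17665 + X(-125)) = (25424 - 18143)*(17665 + 4*(-125)**2*(2 - 125)) = 7281*(17665 + 4*15625*(-123)) = 7281*(17665 - 7687500) = 7281*(-7669835) = -55844068635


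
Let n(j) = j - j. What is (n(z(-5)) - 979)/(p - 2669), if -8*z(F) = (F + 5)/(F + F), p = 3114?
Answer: -11/5 ≈ -2.2000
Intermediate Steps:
z(F) = -(5 + F)/(16*F) (z(F) = -(F + 5)/(8*(F + F)) = -(5 + F)/(8*(2*F)) = -(5 + F)*1/(2*F)/8 = -(5 + F)/(16*F))
n(j) = 0
(n(z(-5)) - 979)/(p - 2669) = (0 - 979)/(3114 - 2669) = -979/445 = -979*1/445 = -11/5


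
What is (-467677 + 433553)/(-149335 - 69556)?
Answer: 34124/218891 ≈ 0.15589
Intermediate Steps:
(-467677 + 433553)/(-149335 - 69556) = -34124/(-218891) = -34124*(-1/218891) = 34124/218891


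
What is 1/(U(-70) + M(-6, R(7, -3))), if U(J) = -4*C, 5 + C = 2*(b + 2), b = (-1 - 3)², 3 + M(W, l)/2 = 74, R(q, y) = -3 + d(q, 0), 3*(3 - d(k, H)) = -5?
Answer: 1/18 ≈ 0.055556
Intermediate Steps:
d(k, H) = 14/3 (d(k, H) = 3 - ⅓*(-5) = 3 + 5/3 = 14/3)
R(q, y) = 5/3 (R(q, y) = -3 + 14/3 = 5/3)
M(W, l) = 142 (M(W, l) = -6 + 2*74 = -6 + 148 = 142)
b = 16 (b = (-4)² = 16)
C = 31 (C = -5 + 2*(16 + 2) = -5 + 2*18 = -5 + 36 = 31)
U(J) = -124 (U(J) = -4*31 = -124)
1/(U(-70) + M(-6, R(7, -3))) = 1/(-124 + 142) = 1/18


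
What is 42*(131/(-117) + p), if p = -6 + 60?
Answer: 86618/39 ≈ 2221.0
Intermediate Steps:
p = 54
42*(131/(-117) + p) = 42*(131/(-117) + 54) = 42*(131*(-1/117) + 54) = 42*(-131/117 + 54) = 42*(6187/117) = 86618/39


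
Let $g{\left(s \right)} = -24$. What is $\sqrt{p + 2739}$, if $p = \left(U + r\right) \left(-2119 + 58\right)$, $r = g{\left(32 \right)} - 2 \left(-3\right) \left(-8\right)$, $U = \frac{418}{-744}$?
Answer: $\frac{3 \sqrt{65044293}}{62} \approx 390.24$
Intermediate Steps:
$U = - \frac{209}{372}$ ($U = 418 \left(- \frac{1}{744}\right) = - \frac{209}{372} \approx -0.56183$)
$r = -72$ ($r = -24 - 2 \left(-3\right) \left(-8\right) = -24 - \left(-6\right) \left(-8\right) = -24 - 48 = -72$)
$p = \frac{18544191}{124}$ ($p = \left(- \frac{209}{372} - 72\right) \left(-2119 + 58\right) = \left(- \frac{26993}{372}\right) \left(-2061\right) = \frac{18544191}{124} \approx 1.4955 \cdot 10^{5}$)
$\sqrt{p + 2739} = \sqrt{\frac{18544191}{124} + 2739} = \sqrt{\frac{18883827}{124}} = \frac{3 \sqrt{65044293}}{62}$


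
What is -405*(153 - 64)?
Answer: -36045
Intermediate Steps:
-405*(153 - 64) = -405*89 = -36045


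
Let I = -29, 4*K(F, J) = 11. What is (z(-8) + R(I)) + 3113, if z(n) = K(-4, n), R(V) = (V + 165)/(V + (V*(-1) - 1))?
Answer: 11919/4 ≈ 2979.8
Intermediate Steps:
K(F, J) = 11/4 (K(F, J) = (¼)*11 = 11/4)
R(V) = -165 - V (R(V) = (165 + V)/(V + (-V - 1)) = (165 + V)/(V + (-1 - V)) = (165 + V)/(-1) = (165 + V)*(-1) = -165 - V)
z(n) = 11/4
(z(-8) + R(I)) + 3113 = (11/4 + (-165 - 1*(-29))) + 3113 = (11/4 + (-165 + 29)) + 3113 = (11/4 - 136) + 3113 = -533/4 + 3113 = 11919/4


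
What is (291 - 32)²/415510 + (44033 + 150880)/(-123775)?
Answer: -392893783/277998650 ≈ -1.4133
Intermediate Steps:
(291 - 32)²/415510 + (44033 + 150880)/(-123775) = 259²*(1/415510) + 194913*(-1/123775) = 67081*(1/415510) - 194913/123775 = 1813/11230 - 194913/123775 = -392893783/277998650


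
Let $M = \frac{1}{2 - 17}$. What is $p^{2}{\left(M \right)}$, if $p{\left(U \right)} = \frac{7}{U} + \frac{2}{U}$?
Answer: $18225$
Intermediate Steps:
$M = - \frac{1}{15}$ ($M = \frac{1}{-15} = - \frac{1}{15} \approx -0.066667$)
$p{\left(U \right)} = \frac{9}{U}$
$p^{2}{\left(M \right)} = \left(\frac{9}{- \frac{1}{15}}\right)^{2} = \left(9 \left(-15\right)\right)^{2} = \left(-135\right)^{2} = 18225$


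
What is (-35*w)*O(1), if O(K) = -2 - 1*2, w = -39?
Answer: -5460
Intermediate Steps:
O(K) = -4 (O(K) = -2 - 2 = -4)
(-35*w)*O(1) = -35*(-39)*(-4) = 1365*(-4) = -5460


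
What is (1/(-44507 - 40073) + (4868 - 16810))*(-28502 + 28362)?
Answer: 7070380527/4229 ≈ 1.6719e+6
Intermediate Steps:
(1/(-44507 - 40073) + (4868 - 16810))*(-28502 + 28362) = (1/(-84580) - 11942)*(-140) = (-1/84580 - 11942)*(-140) = -1010054361/84580*(-140) = 7070380527/4229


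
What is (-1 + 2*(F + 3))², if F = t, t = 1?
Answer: 49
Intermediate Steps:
F = 1
(-1 + 2*(F + 3))² = (-1 + 2*(1 + 3))² = (-1 + 2*4)² = (-1 + 8)² = 7² = 49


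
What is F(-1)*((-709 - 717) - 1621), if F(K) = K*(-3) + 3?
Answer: -18282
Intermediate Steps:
F(K) = 3 - 3*K (F(K) = -3*K + 3 = 3 - 3*K)
F(-1)*((-709 - 717) - 1621) = (3 - 3*(-1))*((-709 - 717) - 1621) = (3 + 3)*(-1426 - 1621) = 6*(-3047) = -18282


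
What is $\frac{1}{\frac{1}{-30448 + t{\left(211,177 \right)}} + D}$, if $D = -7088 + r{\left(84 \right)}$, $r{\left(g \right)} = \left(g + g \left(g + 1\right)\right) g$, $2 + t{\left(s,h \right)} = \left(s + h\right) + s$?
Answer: $\frac{29851}{17902480527} \approx 1.6674 \cdot 10^{-6}$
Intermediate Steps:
$t{\left(s,h \right)} = -2 + h + 2 s$ ($t{\left(s,h \right)} = -2 + \left(\left(s + h\right) + s\right) = -2 + \left(\left(h + s\right) + s\right) = -2 + \left(h + 2 s\right) = -2 + h + 2 s$)
$r{\left(g \right)} = g \left(g + g \left(1 + g\right)\right)$ ($r{\left(g \right)} = \left(g + g \left(1 + g\right)\right) g = g \left(g + g \left(1 + g\right)\right)$)
$D = 599728$ ($D = -7088 + 84^{2} \left(2 + 84\right) = -7088 + 7056 \cdot 86 = -7088 + 606816 = 599728$)
$\frac{1}{\frac{1}{-30448 + t{\left(211,177 \right)}} + D} = \frac{1}{\frac{1}{-30448 + \left(-2 + 177 + 2 \cdot 211\right)} + 599728} = \frac{1}{\frac{1}{-30448 + \left(-2 + 177 + 422\right)} + 599728} = \frac{1}{\frac{1}{-30448 + 597} + 599728} = \frac{1}{\frac{1}{-29851} + 599728} = \frac{1}{- \frac{1}{29851} + 599728} = \frac{1}{\frac{17902480527}{29851}} = \frac{29851}{17902480527}$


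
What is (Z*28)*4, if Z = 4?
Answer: 448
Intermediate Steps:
(Z*28)*4 = (4*28)*4 = 112*4 = 448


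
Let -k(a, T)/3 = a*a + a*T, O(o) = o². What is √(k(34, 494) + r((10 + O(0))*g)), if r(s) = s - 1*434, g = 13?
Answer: 4*I*√3385 ≈ 232.72*I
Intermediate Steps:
r(s) = -434 + s (r(s) = s - 434 = -434 + s)
k(a, T) = -3*a² - 3*T*a (k(a, T) = -3*(a*a + a*T) = -3*(a² + T*a) = -3*a² - 3*T*a)
√(k(34, 494) + r((10 + O(0))*g)) = √(-3*34*(494 + 34) + (-434 + (10 + 0²)*13)) = √(-3*34*528 + (-434 + (10 + 0)*13)) = √(-53856 + (-434 + 10*13)) = √(-53856 + (-434 + 130)) = √(-53856 - 304) = √(-54160) = 4*I*√3385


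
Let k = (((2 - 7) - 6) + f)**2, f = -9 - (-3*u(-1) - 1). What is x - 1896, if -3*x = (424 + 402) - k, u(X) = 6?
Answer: -2171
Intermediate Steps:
f = 10 (f = -9 - (-3*6 - 1) = -9 - (-18 - 1) = -9 - 1*(-19) = -9 + 19 = 10)
k = 1 (k = (((2 - 7) - 6) + 10)**2 = ((-5 - 6) + 10)**2 = (-11 + 10)**2 = (-1)**2 = 1)
x = -275 (x = -((424 + 402) - 1*1)/3 = -(826 - 1)/3 = -1/3*825 = -275)
x - 1896 = -275 - 1896 = -2171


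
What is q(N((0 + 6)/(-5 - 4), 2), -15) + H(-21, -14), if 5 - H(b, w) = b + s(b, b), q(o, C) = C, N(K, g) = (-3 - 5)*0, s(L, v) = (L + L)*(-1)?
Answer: -31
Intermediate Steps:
s(L, v) = -2*L (s(L, v) = (2*L)*(-1) = -2*L)
N(K, g) = 0 (N(K, g) = -8*0 = 0)
H(b, w) = 5 + b (H(b, w) = 5 - (b - 2*b) = 5 - (-1)*b = 5 + b)
q(N((0 + 6)/(-5 - 4), 2), -15) + H(-21, -14) = -15 + (5 - 21) = -15 - 16 = -31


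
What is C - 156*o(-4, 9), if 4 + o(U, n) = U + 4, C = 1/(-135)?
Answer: 84239/135 ≈ 623.99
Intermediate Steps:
C = -1/135 ≈ -0.0074074
o(U, n) = U (o(U, n) = -4 + (U + 4) = -4 + (4 + U) = U)
C - 156*o(-4, 9) = -1/135 - 156*(-4) = -1/135 + 624 = 84239/135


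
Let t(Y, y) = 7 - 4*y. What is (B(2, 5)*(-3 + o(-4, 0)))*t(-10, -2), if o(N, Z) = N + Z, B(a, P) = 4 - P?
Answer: 105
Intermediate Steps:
(B(2, 5)*(-3 + o(-4, 0)))*t(-10, -2) = ((4 - 1*5)*(-3 + (-4 + 0)))*(7 - 4*(-2)) = ((4 - 5)*(-3 - 4))*(7 + 8) = -1*(-7)*15 = 7*15 = 105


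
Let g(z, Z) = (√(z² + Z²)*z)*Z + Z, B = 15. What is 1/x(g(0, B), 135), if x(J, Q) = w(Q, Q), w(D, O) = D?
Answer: 1/135 ≈ 0.0074074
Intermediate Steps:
g(z, Z) = Z + Z*z*√(Z² + z²) (g(z, Z) = (√(Z² + z²)*z)*Z + Z = (z*√(Z² + z²))*Z + Z = Z*z*√(Z² + z²) + Z = Z + Z*z*√(Z² + z²))
x(J, Q) = Q
1/x(g(0, B), 135) = 1/135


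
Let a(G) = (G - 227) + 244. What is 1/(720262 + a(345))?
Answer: 1/720624 ≈ 1.3877e-6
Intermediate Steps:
a(G) = 17 + G (a(G) = (-227 + G) + 244 = 17 + G)
1/(720262 + a(345)) = 1/(720262 + (17 + 345)) = 1/(720262 + 362) = 1/720624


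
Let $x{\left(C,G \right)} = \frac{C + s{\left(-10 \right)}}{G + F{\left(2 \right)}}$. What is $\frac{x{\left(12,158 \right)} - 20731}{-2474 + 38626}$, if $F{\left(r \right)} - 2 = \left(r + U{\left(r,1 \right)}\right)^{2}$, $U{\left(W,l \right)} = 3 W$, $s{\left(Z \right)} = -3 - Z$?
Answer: $- \frac{4643725}{8098048} \approx -0.57344$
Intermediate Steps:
$F{\left(r \right)} = 2 + 16 r^{2}$ ($F{\left(r \right)} = 2 + \left(r + 3 r\right)^{2} = 2 + \left(4 r\right)^{2} = 2 + 16 r^{2}$)
$x{\left(C,G \right)} = \frac{7 + C}{66 + G}$ ($x{\left(C,G \right)} = \frac{C - -7}{G + \left(2 + 16 \cdot 2^{2}\right)} = \frac{C + \left(-3 + 10\right)}{G + \left(2 + 16 \cdot 4\right)} = \frac{C + 7}{G + \left(2 + 64\right)} = \frac{7 + C}{G + 66} = \frac{7 + C}{66 + G}$)
$\frac{x{\left(12,158 \right)} - 20731}{-2474 + 38626} = \frac{\frac{7 + 12}{66 + 158} - 20731}{-2474 + 38626} = \frac{\frac{1}{224} \cdot 19 - 20731}{36152} = \left(\frac{1}{224} \cdot 19 - 20731\right) \frac{1}{36152} = \left(\frac{19}{224} - 20731\right) \frac{1}{36152} = \left(- \frac{4643725}{224}\right) \frac{1}{36152} = - \frac{4643725}{8098048}$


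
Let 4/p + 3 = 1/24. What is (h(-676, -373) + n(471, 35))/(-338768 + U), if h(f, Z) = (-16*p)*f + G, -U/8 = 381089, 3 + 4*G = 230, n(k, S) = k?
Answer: 4003463/962044320 ≈ 0.0041614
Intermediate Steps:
G = 227/4 (G = -¾ + (¼)*230 = -¾ + 115/2 = 227/4 ≈ 56.750)
p = -96/71 (p = 4/(-3 + 1/24) = 4/(-71/24) = 4*(-24/71) = -96/71 ≈ -1.3521)
U = -3048712 (U = -8*381089 = -3048712)
h(f, Z) = 227/4 + 1536*f/71 (h(f, Z) = (-16*(-96/71))*f + 227/4 = 1536*f/71 + 227/4 = 227/4 + 1536*f/71)
(h(-676, -373) + n(471, 35))/(-338768 + U) = ((227/4 + (1536/71)*(-676)) + 471)/(-338768 - 3048712) = ((227/4 - 1038336/71) + 471)/(-3387480) = (-4137227/284 + 471)*(-1/3387480) = -4003463/284*(-1/3387480) = 4003463/962044320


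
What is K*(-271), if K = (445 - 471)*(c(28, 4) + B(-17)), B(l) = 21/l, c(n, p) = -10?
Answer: -1345786/17 ≈ -79164.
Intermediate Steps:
K = 4966/17 (K = (445 - 471)*(-10 + 21/(-17)) = -26*(-10 + 21*(-1/17)) = -26*(-10 - 21/17) = -26*(-191/17) = 4966/17 ≈ 292.12)
K*(-271) = (4966/17)*(-271) = -1345786/17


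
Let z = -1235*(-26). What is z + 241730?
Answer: 273840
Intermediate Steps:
z = 32110
z + 241730 = 32110 + 241730 = 273840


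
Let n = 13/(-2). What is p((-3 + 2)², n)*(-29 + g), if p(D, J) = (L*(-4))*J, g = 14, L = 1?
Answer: -390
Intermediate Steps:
n = -13/2 (n = 13*(-½) = -13/2 ≈ -6.5000)
p(D, J) = -4*J (p(D, J) = (1*(-4))*J = -4*J)
p((-3 + 2)², n)*(-29 + g) = (-4*(-13/2))*(-29 + 14) = 26*(-15) = -390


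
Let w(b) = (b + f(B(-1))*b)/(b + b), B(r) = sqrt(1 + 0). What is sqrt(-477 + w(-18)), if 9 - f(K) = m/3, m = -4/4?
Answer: I*sqrt(16986)/6 ≈ 21.722*I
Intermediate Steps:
m = -1 (m = -4*1/4 = -1)
B(r) = 1 (B(r) = sqrt(1) = 1)
f(K) = 28/3 (f(K) = 9 - (-1)/3 = 9 - 1*(-1/3) = 9 + 1/3 = 28/3)
w(b) = 31/6 (w(b) = (b + 28*b/3)/(b + b) = (31*b/3)/((2*b)) = (31*b/3)*(1/(2*b)) = 31/6)
sqrt(-477 + w(-18)) = sqrt(-477 + 31/6) = sqrt(-2831/6) = I*sqrt(16986)/6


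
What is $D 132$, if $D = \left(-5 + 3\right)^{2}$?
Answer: $528$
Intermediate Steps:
$D = 4$ ($D = \left(-2\right)^{2} = 4$)
$D 132 = 4 \cdot 132 = 528$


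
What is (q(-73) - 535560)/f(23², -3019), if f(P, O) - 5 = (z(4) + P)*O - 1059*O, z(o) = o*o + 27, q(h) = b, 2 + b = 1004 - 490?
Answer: -267524/735129 ≈ -0.36391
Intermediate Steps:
b = 512 (b = -2 + (1004 - 490) = -2 + 514 = 512)
q(h) = 512
z(o) = 27 + o² (z(o) = o² + 27 = 27 + o²)
f(P, O) = 5 - 1059*O + O*(43 + P) (f(P, O) = 5 + (((27 + 4²) + P)*O - 1059*O) = 5 + (((27 + 16) + P)*O - 1059*O) = 5 + ((43 + P)*O - 1059*O) = 5 + (O*(43 + P) - 1059*O) = 5 + (-1059*O + O*(43 + P)) = 5 - 1059*O + O*(43 + P))
(q(-73) - 535560)/f(23², -3019) = (512 - 535560)/(5 - 1016*(-3019) - 3019*23²) = -535048/(5 + 3067304 - 3019*529) = -535048/(5 + 3067304 - 1597051) = -535048/1470258 = -535048*1/1470258 = -267524/735129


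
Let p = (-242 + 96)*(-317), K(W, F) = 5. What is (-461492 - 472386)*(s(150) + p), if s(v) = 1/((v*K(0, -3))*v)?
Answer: -2431222965241939/56250 ≈ -4.3222e+10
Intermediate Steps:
p = 46282 (p = -146*(-317) = 46282)
s(v) = 1/(5*v²) (s(v) = 1/((v*5)*v) = 1/((5*v)*v) = 1/(5*v²))
(-461492 - 472386)*(s(150) + p) = (-461492 - 472386)*((⅕)/150² + 46282) = -933878*((⅕)*(1/22500) + 46282) = -933878*(1/112500 + 46282) = -933878*5206725001/112500 = -2431222965241939/56250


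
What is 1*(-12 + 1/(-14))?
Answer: -169/14 ≈ -12.071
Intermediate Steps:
1*(-12 + 1/(-14)) = 1*(-12 - 1/14) = 1*(-169/14) = -169/14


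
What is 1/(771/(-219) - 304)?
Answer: -73/22449 ≈ -0.0032518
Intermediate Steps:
1/(771/(-219) - 304) = 1/(771*(-1/219) - 304) = 1/(-257/73 - 304) = 1/(-22449/73) = -73/22449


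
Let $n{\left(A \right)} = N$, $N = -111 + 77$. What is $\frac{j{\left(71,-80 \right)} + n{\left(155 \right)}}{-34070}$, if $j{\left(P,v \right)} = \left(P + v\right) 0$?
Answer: $\frac{17}{17035} \approx 0.00099795$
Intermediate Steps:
$j{\left(P,v \right)} = 0$
$N = -34$
$n{\left(A \right)} = -34$
$\frac{j{\left(71,-80 \right)} + n{\left(155 \right)}}{-34070} = \frac{0 - 34}{-34070} = \left(-34\right) \left(- \frac{1}{34070}\right) = \frac{17}{17035}$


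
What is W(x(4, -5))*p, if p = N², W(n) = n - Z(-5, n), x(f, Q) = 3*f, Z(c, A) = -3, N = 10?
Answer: 1500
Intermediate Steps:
W(n) = 3 + n (W(n) = n - 1*(-3) = n + 3 = 3 + n)
p = 100 (p = 10² = 100)
W(x(4, -5))*p = (3 + 3*4)*100 = (3 + 12)*100 = 15*100 = 1500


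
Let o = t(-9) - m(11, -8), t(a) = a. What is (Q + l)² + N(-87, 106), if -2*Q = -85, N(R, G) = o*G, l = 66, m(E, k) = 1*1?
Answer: 42849/4 ≈ 10712.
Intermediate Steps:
m(E, k) = 1
o = -10 (o = -9 - 1*1 = -9 - 1 = -10)
N(R, G) = -10*G
Q = 85/2 (Q = -½*(-85) = 85/2 ≈ 42.500)
(Q + l)² + N(-87, 106) = (85/2 + 66)² - 10*106 = (217/2)² - 1060 = 47089/4 - 1060 = 42849/4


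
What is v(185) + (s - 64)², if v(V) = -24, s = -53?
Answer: 13665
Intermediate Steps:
v(185) + (s - 64)² = -24 + (-53 - 64)² = -24 + (-117)² = -24 + 13689 = 13665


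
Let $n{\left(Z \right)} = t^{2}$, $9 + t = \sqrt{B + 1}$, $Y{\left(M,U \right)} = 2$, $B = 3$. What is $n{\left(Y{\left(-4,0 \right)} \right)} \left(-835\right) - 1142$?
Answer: $-42057$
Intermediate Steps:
$t = -7$ ($t = -9 + \sqrt{3 + 1} = -9 + \sqrt{4} = -9 + 2 = -7$)
$n{\left(Z \right)} = 49$ ($n{\left(Z \right)} = \left(-7\right)^{2} = 49$)
$n{\left(Y{\left(-4,0 \right)} \right)} \left(-835\right) - 1142 = 49 \left(-835\right) - 1142 = -40915 - 1142 = -42057$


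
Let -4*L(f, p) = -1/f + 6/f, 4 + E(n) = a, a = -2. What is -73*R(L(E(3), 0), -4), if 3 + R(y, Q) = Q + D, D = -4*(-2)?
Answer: -73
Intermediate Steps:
E(n) = -6 (E(n) = -4 - 2 = -6)
D = 8
L(f, p) = -5/(4*f) (L(f, p) = -(-1/f + 6/f)/4 = -5/(4*f))
R(y, Q) = 5 + Q (R(y, Q) = -3 + (Q + 8) = -3 + (8 + Q) = 5 + Q)
-73*R(L(E(3), 0), -4) = -73*(5 - 4) = -73*1 = -73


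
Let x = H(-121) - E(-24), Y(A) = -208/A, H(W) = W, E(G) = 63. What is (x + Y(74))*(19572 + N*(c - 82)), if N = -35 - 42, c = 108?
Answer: -121443840/37 ≈ -3.2823e+6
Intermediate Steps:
N = -77
x = -184 (x = -121 - 1*63 = -121 - 63 = -184)
(x + Y(74))*(19572 + N*(c - 82)) = (-184 - 208/74)*(19572 - 77*(108 - 82)) = (-184 - 208*1/74)*(19572 - 77*26) = (-184 - 104/37)*(19572 - 2002) = -6912/37*17570 = -121443840/37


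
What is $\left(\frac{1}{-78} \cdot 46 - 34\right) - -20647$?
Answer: $\frac{803884}{39} \approx 20612.0$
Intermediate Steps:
$\left(\frac{1}{-78} \cdot 46 - 34\right) - -20647 = \left(\left(- \frac{1}{78}\right) 46 - 34\right) + 20647 = \left(- \frac{23}{39} - 34\right) + 20647 = - \frac{1349}{39} + 20647 = \frac{803884}{39}$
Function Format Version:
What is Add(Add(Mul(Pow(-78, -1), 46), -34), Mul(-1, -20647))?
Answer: Rational(803884, 39) ≈ 20612.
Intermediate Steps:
Add(Add(Mul(Pow(-78, -1), 46), -34), Mul(-1, -20647)) = Add(Add(Mul(Rational(-1, 78), 46), -34), 20647) = Add(Add(Rational(-23, 39), -34), 20647) = Add(Rational(-1349, 39), 20647) = Rational(803884, 39)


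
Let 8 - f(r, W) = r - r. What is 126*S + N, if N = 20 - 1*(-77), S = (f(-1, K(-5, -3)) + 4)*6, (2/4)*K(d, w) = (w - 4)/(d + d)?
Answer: 9169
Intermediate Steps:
K(d, w) = (-4 + w)/d (K(d, w) = 2*((w - 4)/(d + d)) = 2*((-4 + w)/((2*d))) = 2*((-4 + w)*(1/(2*d))) = 2*((-4 + w)/(2*d)) = (-4 + w)/d)
f(r, W) = 8 (f(r, W) = 8 - (r - r) = 8 - 1*0 = 8 + 0 = 8)
S = 72 (S = (8 + 4)*6 = 12*6 = 72)
N = 97 (N = 20 + 77 = 97)
126*S + N = 126*72 + 97 = 9072 + 97 = 9169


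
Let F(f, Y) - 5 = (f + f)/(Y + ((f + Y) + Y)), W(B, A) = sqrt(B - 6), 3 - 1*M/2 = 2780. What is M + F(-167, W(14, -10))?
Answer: -154300755/27817 + 2004*sqrt(2)/27817 ≈ -5546.9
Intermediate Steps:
M = -5554 (M = 6 - 2*2780 = 6 - 5560 = -5554)
W(B, A) = sqrt(-6 + B)
F(f, Y) = 5 + 2*f/(f + 3*Y) (F(f, Y) = 5 + (f + f)/(Y + ((f + Y) + Y)) = 5 + (2*f)/(Y + ((Y + f) + Y)) = 5 + (2*f)/(Y + (f + 2*Y)) = 5 + (2*f)/(f + 3*Y) = 5 + 2*f/(f + 3*Y))
M + F(-167, W(14, -10)) = -5554 + (7*(-167) + 15*sqrt(-6 + 14))/(-167 + 3*sqrt(-6 + 14)) = -5554 + (-1169 + 15*sqrt(8))/(-167 + 3*sqrt(8)) = -5554 + (-1169 + 15*(2*sqrt(2)))/(-167 + 3*(2*sqrt(2))) = -5554 + (-1169 + 30*sqrt(2))/(-167 + 6*sqrt(2))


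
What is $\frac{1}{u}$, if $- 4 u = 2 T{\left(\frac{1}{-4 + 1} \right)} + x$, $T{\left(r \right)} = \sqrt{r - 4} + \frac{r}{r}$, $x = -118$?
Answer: $\frac{348}{10105} + \frac{2 i \sqrt{39}}{10105} \approx 0.034438 + 0.001236 i$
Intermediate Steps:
$T{\left(r \right)} = 1 + \sqrt{-4 + r}$ ($T{\left(r \right)} = \sqrt{-4 + r} + 1 = 1 + \sqrt{-4 + r}$)
$u = 29 - \frac{i \sqrt{39}}{6}$ ($u = - \frac{2 \left(1 + \sqrt{-4 + \frac{1}{-4 + 1}}\right) - 118}{4} = - \frac{2 \left(1 + \sqrt{-4 + \frac{1}{-3}}\right) - 118}{4} = - \frac{2 \left(1 + \sqrt{-4 - \frac{1}{3}}\right) - 118}{4} = - \frac{2 \left(1 + \sqrt{- \frac{13}{3}}\right) - 118}{4} = - \frac{2 \left(1 + \frac{i \sqrt{39}}{3}\right) - 118}{4} = - \frac{\left(2 + \frac{2 i \sqrt{39}}{3}\right) - 118}{4} = - \frac{-116 + \frac{2 i \sqrt{39}}{3}}{4} = 29 - \frac{i \sqrt{39}}{6} \approx 29.0 - 1.0408 i$)
$\frac{1}{u} = \frac{1}{29 - \frac{i \sqrt{39}}{6}}$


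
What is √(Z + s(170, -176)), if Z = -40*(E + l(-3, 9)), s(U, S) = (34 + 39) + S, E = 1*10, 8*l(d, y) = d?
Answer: 2*I*√122 ≈ 22.091*I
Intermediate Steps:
l(d, y) = d/8
E = 10
s(U, S) = 73 + S
Z = -385 (Z = -40*(10 + (⅛)*(-3)) = -40*(10 - 3/8) = -40*77/8 = -385)
√(Z + s(170, -176)) = √(-385 + (73 - 176)) = √(-385 - 103) = √(-488) = 2*I*√122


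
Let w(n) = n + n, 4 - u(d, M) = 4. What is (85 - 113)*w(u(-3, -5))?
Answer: 0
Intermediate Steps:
u(d, M) = 0 (u(d, M) = 4 - 1*4 = 4 - 4 = 0)
w(n) = 2*n
(85 - 113)*w(u(-3, -5)) = (85 - 113)*(2*0) = -28*0 = 0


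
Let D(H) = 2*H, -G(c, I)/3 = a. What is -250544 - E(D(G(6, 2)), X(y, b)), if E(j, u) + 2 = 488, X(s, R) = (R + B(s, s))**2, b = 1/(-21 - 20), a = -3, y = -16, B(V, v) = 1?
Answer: -251030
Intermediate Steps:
b = -1/41 (b = 1/(-41) = -1/41 ≈ -0.024390)
G(c, I) = 9 (G(c, I) = -3*(-3) = 9)
X(s, R) = (1 + R)**2 (X(s, R) = (R + 1)**2 = (1 + R)**2)
E(j, u) = 486 (E(j, u) = -2 + 488 = 486)
-250544 - E(D(G(6, 2)), X(y, b)) = -250544 - 1*486 = -250544 - 486 = -251030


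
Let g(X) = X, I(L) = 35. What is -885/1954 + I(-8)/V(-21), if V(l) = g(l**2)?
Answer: -45985/123102 ≈ -0.37355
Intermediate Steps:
V(l) = l**2
-885/1954 + I(-8)/V(-21) = -885/1954 + 35/((-21)**2) = -885*1/1954 + 35/441 = -885/1954 + 35*(1/441) = -885/1954 + 5/63 = -45985/123102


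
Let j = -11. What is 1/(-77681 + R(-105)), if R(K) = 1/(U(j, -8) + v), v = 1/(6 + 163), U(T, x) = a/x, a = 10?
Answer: -841/65330397 ≈ -1.2873e-5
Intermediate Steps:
U(T, x) = 10/x
v = 1/169 ≈ 0.0059172
R(K) = -676/841 (R(K) = 1/(10/(-8) + 1/169) = 1/(10*(-⅛) + 1/169) = 1/(-5/4 + 1/169) = 1/(-841/676) = -676/841)
1/(-77681 + R(-105)) = 1/(-77681 - 676/841) = 1/(-65330397/841) = -841/65330397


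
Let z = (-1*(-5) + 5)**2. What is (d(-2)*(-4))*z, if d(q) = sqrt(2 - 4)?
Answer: -400*I*sqrt(2) ≈ -565.69*I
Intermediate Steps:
d(q) = I*sqrt(2) (d(q) = sqrt(-2) = I*sqrt(2))
z = 100 (z = (5 + 5)**2 = 10**2 = 100)
(d(-2)*(-4))*z = ((I*sqrt(2))*(-4))*100 = -4*I*sqrt(2)*100 = -400*I*sqrt(2)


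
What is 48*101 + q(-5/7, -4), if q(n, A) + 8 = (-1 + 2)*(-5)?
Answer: 4835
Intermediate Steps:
q(n, A) = -13 (q(n, A) = -8 + (-1 + 2)*(-5) = -8 + 1*(-5) = -8 - 5 = -13)
48*101 + q(-5/7, -4) = 48*101 - 13 = 4848 - 13 = 4835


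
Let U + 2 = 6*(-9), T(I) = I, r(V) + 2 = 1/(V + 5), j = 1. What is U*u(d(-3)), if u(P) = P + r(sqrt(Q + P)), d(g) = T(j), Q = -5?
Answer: 1344/29 + 112*I/29 ≈ 46.345 + 3.8621*I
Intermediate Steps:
r(V) = -2 + 1/(5 + V) (r(V) = -2 + 1/(V + 5) = -2 + 1/(5 + V))
d(g) = 1
u(P) = P + (-9 - 2*sqrt(-5 + P))/(5 + sqrt(-5 + P))
U = -56 (U = -2 + 6*(-9) = -2 - 54 = -56)
U*u(d(-3)) = -56*(-9 - 2*sqrt(-5 + 1) + 1*(5 + sqrt(-5 + 1)))/(5 + sqrt(-5 + 1)) = -56*(-9 - 4*I + 1*(5 + sqrt(-4)))/(5 + sqrt(-4)) = -56*(-9 - 4*I + 1*(5 + 2*I))/(5 + 2*I) = -56*(5 - 2*I)/29*(-9 - 4*I + (5 + 2*I)) = -56*(5 - 2*I)/29*(-4 - 2*I) = -56*(-4 - 2*I)*(5 - 2*I)/29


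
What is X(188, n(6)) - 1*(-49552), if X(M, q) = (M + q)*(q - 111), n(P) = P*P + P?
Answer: 33682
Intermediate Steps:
n(P) = P + P² (n(P) = P² + P = P + P²)
X(M, q) = (-111 + q)*(M + q) (X(M, q) = (M + q)*(-111 + q) = (-111 + q)*(M + q))
X(188, n(6)) - 1*(-49552) = ((6*(1 + 6))² - 111*188 - 666*(1 + 6) + 188*(6*(1 + 6))) - 1*(-49552) = ((6*7)² - 20868 - 666*7 + 188*(6*7)) + 49552 = (42² - 20868 - 111*42 + 188*42) + 49552 = (1764 - 20868 - 4662 + 7896) + 49552 = -15870 + 49552 = 33682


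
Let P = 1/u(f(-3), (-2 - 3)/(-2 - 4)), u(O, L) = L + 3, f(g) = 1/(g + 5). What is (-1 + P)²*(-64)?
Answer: -18496/529 ≈ -34.964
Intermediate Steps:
f(g) = 1/(5 + g)
u(O, L) = 3 + L
P = 6/23 (P = 1/(3 + (-2 - 3)/(-2 - 4)) = 1/(3 - 5/(-6)) = 1/(3 - 5*(-⅙)) = 1/(3 + ⅚) = 1/(23/6) = 6/23 ≈ 0.26087)
(-1 + P)²*(-64) = (-1 + 6/23)²*(-64) = (-17/23)²*(-64) = (289/529)*(-64) = -18496/529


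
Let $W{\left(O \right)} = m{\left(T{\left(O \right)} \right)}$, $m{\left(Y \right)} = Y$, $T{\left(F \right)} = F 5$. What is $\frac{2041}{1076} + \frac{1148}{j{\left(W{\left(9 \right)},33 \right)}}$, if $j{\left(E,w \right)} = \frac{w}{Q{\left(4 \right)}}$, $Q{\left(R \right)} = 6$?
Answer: $\frac{2492947}{11836} \approx 210.62$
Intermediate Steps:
$T{\left(F \right)} = 5 F$
$W{\left(O \right)} = 5 O$
$j{\left(E,w \right)} = \frac{w}{6}$
$\frac{2041}{1076} + \frac{1148}{j{\left(W{\left(9 \right)},33 \right)}} = \frac{2041}{1076} + \frac{1148}{\frac{1}{6} \cdot 33} = 2041 \cdot \frac{1}{1076} + \frac{1148}{\frac{11}{2}} = \frac{2041}{1076} + 1148 \cdot \frac{2}{11} = \frac{2041}{1076} + \frac{2296}{11} = \frac{2492947}{11836}$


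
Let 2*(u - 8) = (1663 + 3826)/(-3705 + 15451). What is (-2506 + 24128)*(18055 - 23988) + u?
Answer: -3013631700967/23492 ≈ -1.2828e+8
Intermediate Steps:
u = 193425/23492 (u = 8 + ((1663 + 3826)/(-3705 + 15451))/2 = 8 + (5489/11746)/2 = 8 + (5489*(1/11746))/2 = 8 + (½)*(5489/11746) = 8 + 5489/23492 = 193425/23492 ≈ 8.2337)
(-2506 + 24128)*(18055 - 23988) + u = (-2506 + 24128)*(18055 - 23988) + 193425/23492 = 21622*(-5933) + 193425/23492 = -128283326 + 193425/23492 = -3013631700967/23492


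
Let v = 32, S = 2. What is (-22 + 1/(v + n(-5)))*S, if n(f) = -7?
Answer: -1098/25 ≈ -43.920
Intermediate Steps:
(-22 + 1/(v + n(-5)))*S = (-22 + 1/(32 - 7))*2 = (-22 + 1/25)*2 = -549/25*2 = -1098/25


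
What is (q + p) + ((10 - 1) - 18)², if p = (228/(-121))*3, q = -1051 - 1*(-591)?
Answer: -46543/121 ≈ -384.65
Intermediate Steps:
q = -460 (q = -1051 + 591 = -460)
p = -684/121 (p = (228*(-1/121))*3 = -228/121*3 = -684/121 ≈ -5.6529)
(q + p) + ((10 - 1) - 18)² = (-460 - 684/121) + ((10 - 1) - 18)² = -56344/121 + (9 - 18)² = -56344/121 + (-9)² = -56344/121 + 81 = -46543/121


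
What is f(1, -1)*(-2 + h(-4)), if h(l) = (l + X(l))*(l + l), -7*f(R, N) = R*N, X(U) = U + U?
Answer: 94/7 ≈ 13.429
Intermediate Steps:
X(U) = 2*U
f(R, N) = -N*R/7 (f(R, N) = -R*N/7 = -N*R/7)
h(l) = 6*l² (h(l) = (l + 2*l)*(l + l) = (3*l)*(2*l) = 6*l²)
f(1, -1)*(-2 + h(-4)) = (-⅐*(-1)*1)*(-2 + 6*(-4)²) = (-2 + 6*16)/7 = (-2 + 96)/7 = (⅐)*94 = 94/7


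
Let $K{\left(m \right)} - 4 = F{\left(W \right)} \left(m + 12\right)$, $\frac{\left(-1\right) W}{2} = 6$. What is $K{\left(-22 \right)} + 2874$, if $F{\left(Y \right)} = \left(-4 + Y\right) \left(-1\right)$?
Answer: $2718$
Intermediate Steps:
$W = -12$ ($W = \left(-2\right) 6 = -12$)
$F{\left(Y \right)} = 4 - Y$
$K{\left(m \right)} = 196 + 16 m$ ($K{\left(m \right)} = 4 + \left(4 - -12\right) \left(m + 12\right) = 4 + \left(4 + 12\right) \left(12 + m\right) = 4 + 16 \left(12 + m\right) = 4 + \left(192 + 16 m\right) = 196 + 16 m$)
$K{\left(-22 \right)} + 2874 = \left(196 + 16 \left(-22\right)\right) + 2874 = \left(196 - 352\right) + 2874 = -156 + 2874 = 2718$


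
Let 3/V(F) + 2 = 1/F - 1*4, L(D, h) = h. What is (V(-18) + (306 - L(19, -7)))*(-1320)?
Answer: -44963160/109 ≈ -4.1251e+5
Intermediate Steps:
V(F) = 3/(-6 + 1/F) (V(F) = 3/(-2 + (1/F - 1*4)) = 3/(-2 + (1/F - 4)) = 3/(-2 + (-4 + 1/F)) = 3/(-6 + 1/F))
(V(-18) + (306 - L(19, -7)))*(-1320) = (-3*(-18)/(-1 + 6*(-18)) + (306 - 1*(-7)))*(-1320) = (-3*(-18)/(-1 - 108) + (306 + 7))*(-1320) = (-3*(-18)/(-109) + 313)*(-1320) = (-3*(-18)*(-1/109) + 313)*(-1320) = (-54/109 + 313)*(-1320) = (34063/109)*(-1320) = -44963160/109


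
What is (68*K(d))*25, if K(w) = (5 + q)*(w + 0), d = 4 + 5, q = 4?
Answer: 137700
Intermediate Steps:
d = 9
K(w) = 9*w (K(w) = (5 + 4)*(w + 0) = 9*w)
(68*K(d))*25 = (68*(9*9))*25 = (68*81)*25 = 5508*25 = 137700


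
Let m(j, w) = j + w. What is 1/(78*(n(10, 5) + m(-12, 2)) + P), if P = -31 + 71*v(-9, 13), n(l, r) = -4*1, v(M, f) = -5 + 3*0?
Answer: -1/1478 ≈ -0.00067659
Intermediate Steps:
v(M, f) = -5 (v(M, f) = -5 + 0 = -5)
n(l, r) = -4
P = -386 (P = -31 + 71*(-5) = -31 - 355 = -386)
1/(78*(n(10, 5) + m(-12, 2)) + P) = 1/(78*(-4 + (-12 + 2)) - 386) = 1/(78*(-4 - 10) - 386) = 1/(78*(-14) - 386) = 1/(-1092 - 386) = 1/(-1478) = -1/1478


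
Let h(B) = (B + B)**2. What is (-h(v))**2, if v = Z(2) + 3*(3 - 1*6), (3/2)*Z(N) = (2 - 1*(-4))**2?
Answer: 810000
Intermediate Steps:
Z(N) = 24 (Z(N) = 2*(2 - 1*(-4))**2/3 = 2*(2 + 4)**2/3 = (2/3)*6**2 = (2/3)*36 = 24)
v = 15 (v = 24 + 3*(3 - 1*6) = 24 + 3*(3 - 6) = 24 + 3*(-3) = 24 - 9 = 15)
h(B) = 4*B**2 (h(B) = (2*B)**2 = 4*B**2)
(-h(v))**2 = (-4*15**2)**2 = (-4*225)**2 = (-1*900)**2 = (-900)**2 = 810000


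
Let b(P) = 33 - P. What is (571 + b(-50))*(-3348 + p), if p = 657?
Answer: -1759914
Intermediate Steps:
(571 + b(-50))*(-3348 + p) = (571 + (33 - 1*(-50)))*(-3348 + 657) = (571 + (33 + 50))*(-2691) = (571 + 83)*(-2691) = 654*(-2691) = -1759914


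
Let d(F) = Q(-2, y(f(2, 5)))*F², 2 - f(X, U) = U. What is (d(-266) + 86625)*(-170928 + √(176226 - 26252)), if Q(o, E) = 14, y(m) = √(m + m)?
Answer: -184125179952 + 1077209*√149974 ≈ -1.8371e+11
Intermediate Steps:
f(X, U) = 2 - U
y(m) = √2*√m (y(m) = √(2*m) = √2*√m)
d(F) = 14*F²
(d(-266) + 86625)*(-170928 + √(176226 - 26252)) = (14*(-266)² + 86625)*(-170928 + √(176226 - 26252)) = (14*70756 + 86625)*(-170928 + √149974) = (990584 + 86625)*(-170928 + √149974) = 1077209*(-170928 + √149974) = -184125179952 + 1077209*√149974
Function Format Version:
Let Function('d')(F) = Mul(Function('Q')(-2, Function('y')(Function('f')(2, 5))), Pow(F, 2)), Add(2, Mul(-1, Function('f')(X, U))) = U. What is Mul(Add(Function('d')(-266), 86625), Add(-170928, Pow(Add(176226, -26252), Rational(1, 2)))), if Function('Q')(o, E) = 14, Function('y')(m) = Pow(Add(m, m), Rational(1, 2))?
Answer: Add(-184125179952, Mul(1077209, Pow(149974, Rational(1, 2)))) ≈ -1.8371e+11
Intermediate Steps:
Function('f')(X, U) = Add(2, Mul(-1, U))
Function('y')(m) = Mul(Pow(2, Rational(1, 2)), Pow(m, Rational(1, 2))) (Function('y')(m) = Pow(Mul(2, m), Rational(1, 2)) = Mul(Pow(2, Rational(1, 2)), Pow(m, Rational(1, 2))))
Function('d')(F) = Mul(14, Pow(F, 2))
Mul(Add(Function('d')(-266), 86625), Add(-170928, Pow(Add(176226, -26252), Rational(1, 2)))) = Mul(Add(Mul(14, Pow(-266, 2)), 86625), Add(-170928, Pow(Add(176226, -26252), Rational(1, 2)))) = Mul(Add(Mul(14, 70756), 86625), Add(-170928, Pow(149974, Rational(1, 2)))) = Mul(Add(990584, 86625), Add(-170928, Pow(149974, Rational(1, 2)))) = Mul(1077209, Add(-170928, Pow(149974, Rational(1, 2)))) = Add(-184125179952, Mul(1077209, Pow(149974, Rational(1, 2))))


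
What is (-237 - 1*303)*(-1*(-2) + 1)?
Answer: -1620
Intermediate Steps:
(-237 - 1*303)*(-1*(-2) + 1) = (-237 - 303)*(2 + 1) = -540*3 = -1620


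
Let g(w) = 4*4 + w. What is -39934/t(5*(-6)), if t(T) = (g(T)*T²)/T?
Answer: -19967/210 ≈ -95.081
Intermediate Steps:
g(w) = 16 + w
t(T) = T*(16 + T) (t(T) = ((16 + T)*T²)/T = (T²*(16 + T))/T = T*(16 + T))
-39934/t(5*(-6)) = -39934*(-1/(30*(16 + 5*(-6)))) = -39934*(-1/(30*(16 - 30))) = -39934/((-30*(-14))) = -39934/420 = -39934*1/420 = -19967/210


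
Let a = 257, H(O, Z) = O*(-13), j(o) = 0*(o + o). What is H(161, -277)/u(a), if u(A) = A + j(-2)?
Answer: -2093/257 ≈ -8.1440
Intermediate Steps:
j(o) = 0 (j(o) = 0*(2*o) = 0)
H(O, Z) = -13*O
u(A) = A (u(A) = A + 0 = A)
H(161, -277)/u(a) = -13*161/257 = -2093*1/257 = -2093/257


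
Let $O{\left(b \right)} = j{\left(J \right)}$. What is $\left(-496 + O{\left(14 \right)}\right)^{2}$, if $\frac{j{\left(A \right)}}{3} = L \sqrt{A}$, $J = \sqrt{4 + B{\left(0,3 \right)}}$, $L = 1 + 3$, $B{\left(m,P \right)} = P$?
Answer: $16 \left(124 - 3 \sqrt[4]{7}\right)^{2} \approx 2.2703 \cdot 10^{5}$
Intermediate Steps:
$L = 4$
$J = \sqrt{7}$ ($J = \sqrt{4 + 3} = \sqrt{7} \approx 2.6458$)
$j{\left(A \right)} = 12 \sqrt{A}$ ($j{\left(A \right)} = 3 \cdot 4 \sqrt{A} = 12 \sqrt{A}$)
$O{\left(b \right)} = 12 \sqrt[4]{7}$ ($O{\left(b \right)} = 12 \sqrt{\sqrt{7}} = 12 \sqrt[4]{7}$)
$\left(-496 + O{\left(14 \right)}\right)^{2} = \left(-496 + 12 \sqrt[4]{7}\right)^{2}$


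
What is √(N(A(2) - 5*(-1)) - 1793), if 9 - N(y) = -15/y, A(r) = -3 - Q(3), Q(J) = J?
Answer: I*√1799 ≈ 42.415*I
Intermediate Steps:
A(r) = -6 (A(r) = -3 - 1*3 = -3 - 3 = -6)
N(y) = 9 + 15/y (N(y) = 9 - (-15)/y = 9 + 15/y)
√(N(A(2) - 5*(-1)) - 1793) = √((9 + 15/(-6 - 5*(-1))) - 1793) = √((9 + 15/(-6 + 5)) - 1793) = √((9 + 15/(-1)) - 1793) = √((9 + 15*(-1)) - 1793) = √((9 - 15) - 1793) = √(-6 - 1793) = √(-1799) = I*√1799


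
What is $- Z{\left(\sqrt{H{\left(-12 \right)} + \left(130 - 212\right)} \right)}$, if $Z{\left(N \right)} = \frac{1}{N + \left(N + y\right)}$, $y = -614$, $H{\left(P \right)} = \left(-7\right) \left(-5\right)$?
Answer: $\frac{307}{188592} + \frac{i \sqrt{47}}{188592} \approx 0.0016279 + 3.6352 \cdot 10^{-5} i$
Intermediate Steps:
$H{\left(P \right)} = 35$
$Z{\left(N \right)} = \frac{1}{-614 + 2 N}$ ($Z{\left(N \right)} = \frac{1}{N + \left(N - 614\right)} = \frac{1}{N + \left(-614 + N\right)} = \frac{1}{-614 + 2 N}$)
$- Z{\left(\sqrt{H{\left(-12 \right)} + \left(130 - 212\right)} \right)} = - \frac{1}{2 \left(-307 + \sqrt{35 + \left(130 - 212\right)}\right)} = - \frac{1}{2 \left(-307 + \sqrt{35 - 82}\right)} = - \frac{1}{2 \left(-307 + \sqrt{-47}\right)} = - \frac{1}{2 \left(-307 + i \sqrt{47}\right)}$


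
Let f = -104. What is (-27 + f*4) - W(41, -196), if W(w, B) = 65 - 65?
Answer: -443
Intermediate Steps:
W(w, B) = 0
(-27 + f*4) - W(41, -196) = (-27 - 104*4) - 1*0 = (-27 - 416) + 0 = -443 + 0 = -443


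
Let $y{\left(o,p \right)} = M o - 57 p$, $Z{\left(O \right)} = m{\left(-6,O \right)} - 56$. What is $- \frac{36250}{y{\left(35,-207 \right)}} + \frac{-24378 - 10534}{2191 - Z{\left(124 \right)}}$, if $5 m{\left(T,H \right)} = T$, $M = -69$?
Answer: $- \frac{340926215}{17580924} \approx -19.392$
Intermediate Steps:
$m{\left(T,H \right)} = \frac{T}{5}$
$Z{\left(O \right)} = - \frac{286}{5}$ ($Z{\left(O \right)} = \frac{1}{5} \left(-6\right) - 56 = - \frac{6}{5} - 56 = - \frac{286}{5}$)
$y{\left(o,p \right)} = - 69 o - 57 p$
$- \frac{36250}{y{\left(35,-207 \right)}} + \frac{-24378 - 10534}{2191 - Z{\left(124 \right)}} = - \frac{36250}{\left(-69\right) 35 - -11799} + \frac{-24378 - 10534}{2191 - - \frac{286}{5}} = - \frac{36250}{-2415 + 11799} - \frac{34912}{2191 + \frac{286}{5}} = - \frac{36250}{9384} - \frac{34912}{\frac{11241}{5}} = \left(-36250\right) \frac{1}{9384} - \frac{174560}{11241} = - \frac{18125}{4692} - \frac{174560}{11241} = - \frac{340926215}{17580924}$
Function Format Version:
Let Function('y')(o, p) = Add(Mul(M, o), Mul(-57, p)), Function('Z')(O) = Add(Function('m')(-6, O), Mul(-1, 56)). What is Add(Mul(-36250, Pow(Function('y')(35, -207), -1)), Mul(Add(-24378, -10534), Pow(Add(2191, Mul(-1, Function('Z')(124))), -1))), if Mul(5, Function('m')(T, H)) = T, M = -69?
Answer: Rational(-340926215, 17580924) ≈ -19.392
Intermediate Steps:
Function('m')(T, H) = Mul(Rational(1, 5), T)
Function('Z')(O) = Rational(-286, 5) (Function('Z')(O) = Add(Mul(Rational(1, 5), -6), Mul(-1, 56)) = Add(Rational(-6, 5), -56) = Rational(-286, 5))
Function('y')(o, p) = Add(Mul(-69, o), Mul(-57, p))
Add(Mul(-36250, Pow(Function('y')(35, -207), -1)), Mul(Add(-24378, -10534), Pow(Add(2191, Mul(-1, Function('Z')(124))), -1))) = Add(Mul(-36250, Pow(Add(Mul(-69, 35), Mul(-57, -207)), -1)), Mul(Add(-24378, -10534), Pow(Add(2191, Mul(-1, Rational(-286, 5))), -1))) = Add(Mul(-36250, Pow(Add(-2415, 11799), -1)), Mul(-34912, Pow(Add(2191, Rational(286, 5)), -1))) = Add(Mul(-36250, Pow(9384, -1)), Mul(-34912, Pow(Rational(11241, 5), -1))) = Add(Mul(-36250, Rational(1, 9384)), Mul(-34912, Rational(5, 11241))) = Add(Rational(-18125, 4692), Rational(-174560, 11241)) = Rational(-340926215, 17580924)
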